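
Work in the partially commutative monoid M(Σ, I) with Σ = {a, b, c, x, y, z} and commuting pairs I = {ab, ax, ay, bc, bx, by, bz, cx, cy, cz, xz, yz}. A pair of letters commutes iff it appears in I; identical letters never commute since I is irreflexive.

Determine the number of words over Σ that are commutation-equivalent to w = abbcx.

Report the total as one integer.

piece 0:a — minimal
piece 1:b — minimal
piece 2:b rests on {1:b}
piece 3:c rests on {0:a}
piece 4:x — minimal
minimal pieces: {0:a, 1:b, 4:x}
ways to finish when only these pieces remain (= sum over removing one remaining piece with nothing left below it):
  1 left: {2}→1  {3}→1  {4}→1
  2 left: {0,3}→1  {1,2}→1  {2,3}→2  {2,4}→2  {3,4}→2
  3 left: {0,2,3}→3  {0,3,4}→3  {1,2,3}→3  {1,2,4}→3  {2,3,4}→6
  placing 0:a first → 12 extensions
  placing 1:b first → 12 extensions
  placing 4:x first → 6 extensions
total linear extensions = 30

30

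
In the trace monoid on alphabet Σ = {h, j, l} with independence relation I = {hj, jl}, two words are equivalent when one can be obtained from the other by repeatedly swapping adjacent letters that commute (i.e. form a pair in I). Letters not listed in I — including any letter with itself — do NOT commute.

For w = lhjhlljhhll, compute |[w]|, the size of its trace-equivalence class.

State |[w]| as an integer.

55

piece 0:l — minimal
piece 1:h rests on {0:l}
piece 2:j — minimal
piece 3:h rests on {1:h}
piece 4:l rests on {3:h}
piece 5:l rests on {4:l}
piece 6:j rests on {2:j}
piece 7:h rests on {5:l}
piece 8:h rests on {7:h}
piece 9:l rests on {8:h}
piece 10:l rests on {9:l}
minimal pieces: {0:l, 2:j}
ways to finish when only these pieces remain (= sum over removing one remaining piece with nothing left below it):
  1 left: {6}→1  {10}→1
  2 left: {2,6}→1  {6,10}→2  {9,10}→1
  3 left: {2,6,10}→3  {6,9,10}→3  {8,9,10}→1
  4 left: {2,6,9,10}→6  {6,8,9,10}→4  {7,8,9,10}→1
  5 left: {2,6,8,9,10}→10  {5,7,8,9,10}→1  {6,7,8,9,10}→5
  6 left: {2,6,7,8,9,10}→15  {4,5,7,8,9,10}→1  {5,6,7,8,9,10}→6
  7 left: {2,5,6,7,8,9,10}→21  {3,4,5,7,8,9,10}→1  {4,5,6,7,8,9,10}→7
  8 left: {1,3,4,5,7,8,9,10}→1  {2,4,5,6,7,8,9,10}→28  {3,4,5,6,7,8,9,10}→8
  9 left: {0,1,3,4,5,7,8,9,10}→1  {1,3,4,5,6,7,8,9,10}→9  {2,3,4,5,6,7,8,9,10}→36
  placing 0:l first → 45 extensions
  placing 2:j first → 10 extensions
total linear extensions = 55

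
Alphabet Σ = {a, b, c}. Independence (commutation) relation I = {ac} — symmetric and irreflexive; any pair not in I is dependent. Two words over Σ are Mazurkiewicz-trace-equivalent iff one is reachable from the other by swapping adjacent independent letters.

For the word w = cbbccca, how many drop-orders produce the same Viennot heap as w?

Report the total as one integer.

4

piece 0:c — minimal
piece 1:b rests on {0:c}
piece 2:b rests on {1:b}
piece 3:c rests on {2:b}
piece 4:c rests on {3:c}
piece 5:c rests on {4:c}
piece 6:a rests on {2:b}
minimal pieces: {0:c}
ways to finish when only these pieces remain (= sum over removing one remaining piece with nothing left below it):
  1 left: {5}→1  {6}→1
  2 left: {4,5}→1  {5,6}→2
  3 left: {3,4,5}→1  {4,5,6}→3
  4 left: {3,4,5,6}→4
  5 left: {2,3,4,5,6}→4
  placing 0:c first → 4 extensions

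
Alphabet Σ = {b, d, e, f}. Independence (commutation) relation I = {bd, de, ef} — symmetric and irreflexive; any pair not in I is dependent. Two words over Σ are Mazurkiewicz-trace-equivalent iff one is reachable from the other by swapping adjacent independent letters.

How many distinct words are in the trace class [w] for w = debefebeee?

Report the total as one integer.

12

0(d) covers ∅
1(e) covers ∅
2(b) covers 1:e
3(e) covers 2:b
4(f) covers 0:d, 2:b
5(e) covers 3:e
6(b) covers 4:f, 5:e
7(e) covers 6:b
8(e) covers 7:e
9(e) covers 8:e
floor of heap: 0:d, 1:e
completions by unplaced set U, small U first (add the entries for U minus each lowest piece of U):
  |U|=1: {9}:1
  |U|=2: {8,9}:1
  |U|=3: {7,8,9}:1
  |U|=4: {6,7,8,9}:1
  |U|=5: {4,6,7,8,9}:1  {5,6,7,8,9}:1
  |U|=6: {0,4,6,7,8,9}:1  {3,5,6,7,8,9}:1  {4,5,6,7,8,9}:2
  |U|=7: {0,4,5,6,7,8,9}:3  {3,4,5,6,7,8,9}:3
  |U|=8: {0,3,4,5,6,7,8,9}:6  {2,3,4,5,6,7,8,9}:3
  start at 0(d): 3
  start at 1(e): 9
sum over floor = 12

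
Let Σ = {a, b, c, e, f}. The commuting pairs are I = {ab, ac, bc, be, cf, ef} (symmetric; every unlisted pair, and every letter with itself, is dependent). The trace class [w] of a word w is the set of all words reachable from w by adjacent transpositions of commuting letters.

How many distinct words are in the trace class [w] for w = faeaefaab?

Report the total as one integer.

0(f) covers ∅
1(a) covers 0:f
2(e) covers 1:a
3(a) covers 2:e
4(e) covers 3:a
5(f) covers 3:a
6(a) covers 4:e, 5:f
7(a) covers 6:a
8(b) covers 5:f
floor of heap: 0:f
completions by unplaced set U, small U first (add the entries for U minus each lowest piece of U):
  |U|=1: {7}:1  {8}:1
  |U|=2: {6,7}:1  {7,8}:2
  |U|=3: {4,6,7}:1  {6,7,8}:3
  |U|=4: {4,6,7,8}:4  {5,6,7,8}:3
  |U|=5: {4,5,6,7,8}:7
  |U|=6: {3,4,5,6,7,8}:7
  |U|=7: {2,3,4,5,6,7,8}:7
  start at 0(f): 7

7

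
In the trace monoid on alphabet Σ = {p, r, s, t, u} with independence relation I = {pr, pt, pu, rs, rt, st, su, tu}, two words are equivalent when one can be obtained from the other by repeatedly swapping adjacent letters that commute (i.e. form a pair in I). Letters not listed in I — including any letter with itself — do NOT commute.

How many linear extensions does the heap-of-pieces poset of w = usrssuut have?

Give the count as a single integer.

280

#0=u has no predecessor
#1=s has no predecessor
#2=r depends on [0:u]
#3=s depends on [1:s]
#4=s depends on [3:s]
#5=u depends on [2:r]
#6=u depends on [5:u]
#7=t has no predecessor
sources: [0:u, 1:s, 7:t]
N(rest) = Σ N(rest − s) over sources s of rest; N(one piece) = 1:
  size 1 → [4]=1  [6]=1  [7]=1
  size 2 → [3,4]=1  [4,6]=2  [4,7]=2  [5,6]=1  [6,7]=2
  size 3 → [1,3,4]=1  [2,5,6]=1  [3,4,6]=3  [3,4,7]=3  [4,5,6]=3  [4,6,7]=6  [5,6,7]=3
  size 4 → [0,2,5,6]=1  [1,3,4,6]=4  [1,3,4,7]=4  [2,4,5,6]=4  [2,5,6,7]=4  [3,4,5,6]=6  [3,4,6,7]=12  [4,5,6,7]=12
  size 5 → [0,2,4,5,6]=5  [0,2,5,6,7]=5  [1,3,4,5,6]=10  [1,3,4,6,7]=20  [2,3,4,5,6]=10  [2,4,5,6,7]=20  [3,4,5,6,7]=30
  size 6 → [0,2,3,4,5,6]=15  [0,2,4,5,6,7]=30  [1,2,3,4,5,6]=20  [1,3,4,5,6,7]=60  [2,3,4,5,6,7]=60
  first=0(u) contributes 140
  first=1(s) contributes 105
  first=7(t) contributes 35
|[w]| = 280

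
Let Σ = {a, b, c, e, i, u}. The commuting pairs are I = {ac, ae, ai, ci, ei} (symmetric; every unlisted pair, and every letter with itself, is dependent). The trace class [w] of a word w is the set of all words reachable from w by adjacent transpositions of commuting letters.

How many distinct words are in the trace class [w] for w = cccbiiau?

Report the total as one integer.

3

#0=c has no predecessor
#1=c depends on [0:c]
#2=c depends on [1:c]
#3=b depends on [2:c]
#4=i depends on [3:b]
#5=i depends on [4:i]
#6=a depends on [3:b]
#7=u depends on [5:i, 6:a]
sources: [0:c]
N(rest) = Σ N(rest − s) over sources s of rest; N(one piece) = 1:
  size 1 → [7]=1
  size 2 → [5,7]=1  [6,7]=1
  size 3 → [4,5,7]=1  [5,6,7]=2
  size 4 → [4,5,6,7]=3
  size 5 → [3,4,5,6,7]=3
  size 6 → [2,3,4,5,6,7]=3
  first=0(c) contributes 3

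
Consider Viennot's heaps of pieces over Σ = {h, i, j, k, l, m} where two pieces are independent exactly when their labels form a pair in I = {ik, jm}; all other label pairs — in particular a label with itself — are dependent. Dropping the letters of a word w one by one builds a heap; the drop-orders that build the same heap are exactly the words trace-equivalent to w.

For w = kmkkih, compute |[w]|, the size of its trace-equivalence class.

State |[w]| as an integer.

0(k) covers ∅
1(m) covers 0:k
2(k) covers 1:m
3(k) covers 2:k
4(i) covers 1:m
5(h) covers 3:k, 4:i
floor of heap: 0:k
completions by unplaced set U, small U first (add the entries for U minus each lowest piece of U):
  |U|=1: {5}:1
  |U|=2: {3,5}:1  {4,5}:1
  |U|=3: {2,3,5}:1  {3,4,5}:2
  |U|=4: {2,3,4,5}:3
  start at 0(k): 3

3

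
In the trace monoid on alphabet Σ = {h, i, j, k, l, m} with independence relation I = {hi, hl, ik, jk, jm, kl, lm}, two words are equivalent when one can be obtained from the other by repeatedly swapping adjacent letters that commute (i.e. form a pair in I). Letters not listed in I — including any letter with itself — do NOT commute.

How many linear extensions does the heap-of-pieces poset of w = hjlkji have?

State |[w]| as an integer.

5

#0=h has no predecessor
#1=j depends on [0:h]
#2=l depends on [1:j]
#3=k depends on [0:h]
#4=j depends on [2:l]
#5=i depends on [4:j]
sources: [0:h]
N(rest) = Σ N(rest − s) over sources s of rest; N(one piece) = 1:
  size 1 → [3]=1  [5]=1
  size 2 → [3,5]=2  [4,5]=1
  size 3 → [2,4,5]=1  [3,4,5]=3
  size 4 → [1,2,4,5]=1  [2,3,4,5]=4
  first=0(h) contributes 5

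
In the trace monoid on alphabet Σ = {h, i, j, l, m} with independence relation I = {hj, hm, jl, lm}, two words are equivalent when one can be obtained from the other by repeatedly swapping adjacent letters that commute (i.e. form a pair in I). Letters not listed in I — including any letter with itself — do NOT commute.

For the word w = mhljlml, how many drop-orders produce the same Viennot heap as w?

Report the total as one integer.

35

piece 0:m — minimal
piece 1:h — minimal
piece 2:l rests on {1:h}
piece 3:j rests on {0:m}
piece 4:l rests on {2:l}
piece 5:m rests on {3:j}
piece 6:l rests on {4:l}
minimal pieces: {0:m, 1:h}
ways to finish when only these pieces remain (= sum over removing one remaining piece with nothing left below it):
  1 left: {5}→1  {6}→1
  2 left: {3,5}→1  {4,6}→1  {5,6}→2
  3 left: {0,3,5}→1  {2,4,6}→1  {3,5,6}→3  {4,5,6}→3
  4 left: {0,3,5,6}→4  {1,2,4,6}→1  {2,4,5,6}→4  {3,4,5,6}→6
  5 left: {0,3,4,5,6}→10  {1,2,4,5,6}→5  {2,3,4,5,6}→10
  placing 0:m first → 15 extensions
  placing 1:h first → 20 extensions
total linear extensions = 35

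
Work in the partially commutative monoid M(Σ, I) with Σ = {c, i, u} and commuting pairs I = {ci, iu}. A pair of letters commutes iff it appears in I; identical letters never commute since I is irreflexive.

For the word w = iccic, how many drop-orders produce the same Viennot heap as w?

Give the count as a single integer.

10

drop 0:i onto floor
drop 1:c onto floor
drop 2:c onto {1:c}
drop 3:i onto {0:i}
drop 4:c onto {2:c}
ground layer = {0:i, 1:c}
drop-orders for the pieces not yet dropped (sum over which currently-grounded one goes next):
  1 to go: {3} 1  {4} 1
  2 to go: {0,3} 1  {2,4} 1  {3,4} 2
  3 to go: {0,3,4} 3  {1,2,4} 1  {2,3,4} 3
  if 0:i drops first: 4 orders
  if 1:c drops first: 6 orders
heap linearizations: 10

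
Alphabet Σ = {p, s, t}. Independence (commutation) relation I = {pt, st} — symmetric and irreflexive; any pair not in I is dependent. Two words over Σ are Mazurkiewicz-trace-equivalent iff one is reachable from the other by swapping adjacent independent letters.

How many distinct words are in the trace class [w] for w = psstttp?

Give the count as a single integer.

35

piece 0:p — minimal
piece 1:s rests on {0:p}
piece 2:s rests on {1:s}
piece 3:t — minimal
piece 4:t rests on {3:t}
piece 5:t rests on {4:t}
piece 6:p rests on {2:s}
minimal pieces: {0:p, 3:t}
ways to finish when only these pieces remain (= sum over removing one remaining piece with nothing left below it):
  1 left: {5}→1  {6}→1
  2 left: {2,6}→1  {4,5}→1  {5,6}→2
  3 left: {1,2,6}→1  {2,5,6}→3  {3,4,5}→1  {4,5,6}→3
  4 left: {0,1,2,6}→1  {1,2,5,6}→4  {2,4,5,6}→6  {3,4,5,6}→4
  5 left: {0,1,2,5,6}→5  {1,2,4,5,6}→10  {2,3,4,5,6}→10
  placing 0:p first → 20 extensions
  placing 3:t first → 15 extensions
total linear extensions = 35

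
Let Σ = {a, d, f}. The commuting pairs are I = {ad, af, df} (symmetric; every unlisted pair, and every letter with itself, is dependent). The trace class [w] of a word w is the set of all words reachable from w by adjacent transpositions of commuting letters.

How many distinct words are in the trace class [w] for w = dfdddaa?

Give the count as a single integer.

105

drop 0:d onto floor
drop 1:f onto floor
drop 2:d onto {0:d}
drop 3:d onto {2:d}
drop 4:d onto {3:d}
drop 5:a onto floor
drop 6:a onto {5:a}
ground layer = {0:d, 1:f, 5:a}
drop-orders for the pieces not yet dropped (sum over which currently-grounded one goes next):
  1 to go: {1} 1  {4} 1  {6} 1
  2 to go: {1,4} 2  {1,6} 2  {3,4} 1  {4,6} 2  {5,6} 1
  3 to go: {1,3,4} 3  {1,4,6} 6  {1,5,6} 3  {2,3,4} 1  {3,4,6} 3  {4,5,6} 3
  4 to go: {0,2,3,4} 1  {1,2,3,4} 4  {1,3,4,6} 12  {1,4,5,6} 12  {2,3,4,6} 4  {3,4,5,6} 6
  5 to go: {0,1,2,3,4} 5  {0,2,3,4,6} 5  {1,2,3,4,6} 20  {1,3,4,5,6} 30  {2,3,4,5,6} 10
  if 0:d drops first: 60 orders
  if 1:f drops first: 15 orders
  if 5:a drops first: 30 orders
heap linearizations: 105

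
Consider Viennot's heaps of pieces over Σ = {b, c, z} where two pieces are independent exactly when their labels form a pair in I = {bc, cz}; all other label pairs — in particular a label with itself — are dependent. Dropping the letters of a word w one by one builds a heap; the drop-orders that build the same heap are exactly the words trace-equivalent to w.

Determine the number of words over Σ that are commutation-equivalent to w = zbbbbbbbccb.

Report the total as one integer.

0(z) covers ∅
1(b) covers 0:z
2(b) covers 1:b
3(b) covers 2:b
4(b) covers 3:b
5(b) covers 4:b
6(b) covers 5:b
7(b) covers 6:b
8(c) covers ∅
9(c) covers 8:c
10(b) covers 7:b
floor of heap: 0:z, 8:c
completions by unplaced set U, small U first (add the entries for U minus each lowest piece of U):
  |U|=1: {9}:1  {10}:1
  |U|=2: {7,10}:1  {8,9}:1  {9,10}:2
  |U|=3: {6,7,10}:1  {7,9,10}:3  {8,9,10}:3
  |U|=4: {5,6,7,10}:1  {6,7,9,10}:4  {7,8,9,10}:6
  |U|=5: {4,5,6,7,10}:1  {5,6,7,9,10}:5  {6,7,8,9,10}:10
  |U|=6: {3,4,5,6,7,10}:1  {4,5,6,7,9,10}:6  {5,6,7,8,9,10}:15
  |U|=7: {2,3,4,5,6,7,10}:1  {3,4,5,6,7,9,10}:7  {4,5,6,7,8,9,10}:21
  |U|=8: {1,2,3,4,5,6,7,10}:1  {2,3,4,5,6,7,9,10}:8  {3,4,5,6,7,8,9,10}:28
  |U|=9: {0,1,2,3,4,5,6,7,10}:1  {1,2,3,4,5,6,7,9,10}:9  {2,3,4,5,6,7,8,9,10}:36
  start at 0(z): 45
  start at 8(c): 10
sum over floor = 55

55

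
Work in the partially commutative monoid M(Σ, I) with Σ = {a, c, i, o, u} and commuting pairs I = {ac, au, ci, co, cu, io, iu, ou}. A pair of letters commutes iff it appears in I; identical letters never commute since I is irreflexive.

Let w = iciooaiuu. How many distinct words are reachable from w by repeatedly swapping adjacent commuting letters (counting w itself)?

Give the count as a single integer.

piece 0:i — minimal
piece 1:c — minimal
piece 2:i rests on {0:i}
piece 3:o — minimal
piece 4:o rests on {3:o}
piece 5:a rests on {2:i, 4:o}
piece 6:i rests on {5:a}
piece 7:u — minimal
piece 8:u rests on {7:u}
minimal pieces: {0:i, 1:c, 3:o, 7:u}
ways to finish when only these pieces remain (= sum over removing one remaining piece with nothing left below it):
  1 left: {1}→1  {6}→1  {8}→1
  2 left: {1,6}→2  {1,8}→2  {5,6}→1  {6,8}→2  {7,8}→1
  3 left: {1,5,6}→3  {1,6,8}→6  {1,7,8}→3  {2,5,6}→1  {4,5,6}→1  {5,6,8}→3  {6,7,8}→3
  4 left: {0,2,5,6}→1  {1,2,5,6}→4  {1,4,5,6}→4  {1,5,6,8}→12  {1,6,7,8}→12  {2,4,5,6}→2  {2,5,6,8}→4  {3,4,5,6}→1  {4,5,6,8}→4  {5,6,7,8}→6
  5 left: {0,1,2,5,6}→5  {0,2,4,5,6}→3  {0,2,5,6,8}→5  {1,2,4,5,6}→10  {1,2,5,6,8}→20  {1,3,4,5,6}→5  {1,4,5,6,8}→20  {1,5,6,7,8}→30  {2,3,4,5,6}→3  {2,4,5,6,8}→10  {2,5,6,7,8}→10  {3,4,5,6,8}→5  {4,5,6,7,8}→10
  6 left: {0,1,2,4,5,6}→18  {0,1,2,5,6,8}→30  {0,2,3,4,5,6}→6  {0,2,4,5,6,8}→18  {0,2,5,6,7,8}→15  {1,2,3,4,5,6}→18  {1,2,4,5,6,8}→60  {1,2,5,6,7,8}→60  {1,3,4,5,6,8}→30  {1,4,5,6,7,8}→60  {2,3,4,5,6,8}→18  {2,4,5,6,7,8}→30  {3,4,5,6,7,8}→15
  7 left: {0,1,2,3,4,5,6}→42  {0,1,2,4,5,6,8}→126  {0,1,2,5,6,7,8}→105  {0,2,3,4,5,6,8}→42  {0,2,4,5,6,7,8}→63  {1,2,3,4,5,6,8}→126  {1,2,4,5,6,7,8}→210  {1,3,4,5,6,7,8}→105  {2,3,4,5,6,7,8}→63
  placing 0:i first → 504 extensions
  placing 1:c first → 168 extensions
  placing 3:o first → 504 extensions
  placing 7:u first → 336 extensions
total linear extensions = 1512

1512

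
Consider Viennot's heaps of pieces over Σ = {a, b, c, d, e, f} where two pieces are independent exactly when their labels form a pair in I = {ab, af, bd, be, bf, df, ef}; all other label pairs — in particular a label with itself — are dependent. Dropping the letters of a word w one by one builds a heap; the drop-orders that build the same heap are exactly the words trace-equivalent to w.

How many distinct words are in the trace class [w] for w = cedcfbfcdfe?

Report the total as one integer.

9

piece 0:c — minimal
piece 1:e rests on {0:c}
piece 2:d rests on {1:e}
piece 3:c rests on {2:d}
piece 4:f rests on {3:c}
piece 5:b rests on {3:c}
piece 6:f rests on {4:f}
piece 7:c rests on {5:b, 6:f}
piece 8:d rests on {7:c}
piece 9:f rests on {7:c}
piece 10:e rests on {8:d}
minimal pieces: {0:c}
ways to finish when only these pieces remain (= sum over removing one remaining piece with nothing left below it):
  1 left: {9}→1  {10}→1
  2 left: {8,10}→1  {9,10}→2
  3 left: {8,9,10}→3
  4 left: {7,8,9,10}→3
  5 left: {5,7,8,9,10}→3  {6,7,8,9,10}→3
  6 left: {4,6,7,8,9,10}→3  {5,6,7,8,9,10}→6
  7 left: {4,5,6,7,8,9,10}→9
  8 left: {3,4,5,6,7,8,9,10}→9
  9 left: {2,3,4,5,6,7,8,9,10}→9
  placing 0:c first → 9 extensions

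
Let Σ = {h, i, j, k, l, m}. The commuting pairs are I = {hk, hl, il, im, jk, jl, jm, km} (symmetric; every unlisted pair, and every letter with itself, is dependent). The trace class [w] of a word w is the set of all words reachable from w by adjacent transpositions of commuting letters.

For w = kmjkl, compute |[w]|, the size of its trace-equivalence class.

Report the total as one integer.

15

piece 0:k — minimal
piece 1:m — minimal
piece 2:j — minimal
piece 3:k rests on {0:k}
piece 4:l rests on {1:m, 3:k}
minimal pieces: {0:k, 1:m, 2:j}
ways to finish when only these pieces remain (= sum over removing one remaining piece with nothing left below it):
  1 left: {2}→1  {4}→1
  2 left: {1,4}→1  {2,4}→2  {3,4}→1
  3 left: {0,3,4}→1  {1,2,4}→3  {1,3,4}→2  {2,3,4}→3
  placing 0:k first → 8 extensions
  placing 1:m first → 4 extensions
  placing 2:j first → 3 extensions
total linear extensions = 15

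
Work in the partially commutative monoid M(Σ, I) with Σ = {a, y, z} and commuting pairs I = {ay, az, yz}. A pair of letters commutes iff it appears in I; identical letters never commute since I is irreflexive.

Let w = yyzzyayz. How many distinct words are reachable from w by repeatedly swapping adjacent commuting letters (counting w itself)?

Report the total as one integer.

280

#0=y has no predecessor
#1=y depends on [0:y]
#2=z has no predecessor
#3=z depends on [2:z]
#4=y depends on [1:y]
#5=a has no predecessor
#6=y depends on [4:y]
#7=z depends on [3:z]
sources: [0:y, 2:z, 5:a]
N(rest) = Σ N(rest − s) over sources s of rest; N(one piece) = 1:
  size 1 → [5]=1  [6]=1  [7]=1
  size 2 → [3,7]=1  [4,6]=1  [5,6]=2  [5,7]=2  [6,7]=2
  size 3 → [1,4,6]=1  [2,3,7]=1  [3,5,7]=3  [3,6,7]=3  [4,5,6]=3  [4,6,7]=3  [5,6,7]=6
  size 4 → [0,1,4,6]=1  [1,4,5,6]=4  [1,4,6,7]=4  [2,3,5,7]=4  [2,3,6,7]=4  [3,4,6,7]=6  [3,5,6,7]=12  [4,5,6,7]=12
  size 5 → [0,1,4,5,6]=5  [0,1,4,6,7]=5  [1,3,4,6,7]=10  [1,4,5,6,7]=20  [2,3,4,6,7]=10  [2,3,5,6,7]=20  [3,4,5,6,7]=30
  size 6 → [0,1,3,4,6,7]=15  [0,1,4,5,6,7]=30  [1,2,3,4,6,7]=20  [1,3,4,5,6,7]=60  [2,3,4,5,6,7]=60
  first=0(y) contributes 140
  first=2(z) contributes 105
  first=5(a) contributes 35
|[w]| = 280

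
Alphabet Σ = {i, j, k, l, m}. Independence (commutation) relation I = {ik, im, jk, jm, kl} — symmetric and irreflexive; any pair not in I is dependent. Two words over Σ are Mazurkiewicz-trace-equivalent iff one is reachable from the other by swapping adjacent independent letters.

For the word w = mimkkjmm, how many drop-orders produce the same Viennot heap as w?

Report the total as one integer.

piece 0:m — minimal
piece 1:i — minimal
piece 2:m rests on {0:m}
piece 3:k rests on {2:m}
piece 4:k rests on {3:k}
piece 5:j rests on {1:i}
piece 6:m rests on {4:k}
piece 7:m rests on {6:m}
minimal pieces: {0:m, 1:i}
ways to finish when only these pieces remain (= sum over removing one remaining piece with nothing left below it):
  1 left: {5}→1  {7}→1
  2 left: {1,5}→1  {5,7}→2  {6,7}→1
  3 left: {1,5,7}→3  {4,6,7}→1  {5,6,7}→3
  4 left: {1,5,6,7}→6  {3,4,6,7}→1  {4,5,6,7}→4
  5 left: {1,4,5,6,7}→10  {2,3,4,6,7}→1  {3,4,5,6,7}→5
  6 left: {0,2,3,4,6,7}→1  {1,3,4,5,6,7}→15  {2,3,4,5,6,7}→6
  placing 0:m first → 21 extensions
  placing 1:i first → 7 extensions
total linear extensions = 28

28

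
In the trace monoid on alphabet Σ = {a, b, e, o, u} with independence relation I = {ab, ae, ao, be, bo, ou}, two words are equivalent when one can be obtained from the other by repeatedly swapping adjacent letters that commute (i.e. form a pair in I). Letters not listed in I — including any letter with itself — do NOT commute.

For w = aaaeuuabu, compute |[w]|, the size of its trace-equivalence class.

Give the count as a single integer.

8

#0=a has no predecessor
#1=a depends on [0:a]
#2=a depends on [1:a]
#3=e has no predecessor
#4=u depends on [2:a, 3:e]
#5=u depends on [4:u]
#6=a depends on [5:u]
#7=b depends on [5:u]
#8=u depends on [6:a, 7:b]
sources: [0:a, 3:e]
N(rest) = Σ N(rest − s) over sources s of rest; N(one piece) = 1:
  size 1 → [8]=1
  size 2 → [6,8]=1  [7,8]=1
  size 3 → [6,7,8]=2
  size 4 → [5,6,7,8]=2
  size 5 → [4,5,6,7,8]=2
  size 6 → [2,4,5,6,7,8]=2  [3,4,5,6,7,8]=2
  size 7 → [1,2,4,5,6,7,8]=2  [2,3,4,5,6,7,8]=4
  first=0(a) contributes 6
  first=3(e) contributes 2
|[w]| = 8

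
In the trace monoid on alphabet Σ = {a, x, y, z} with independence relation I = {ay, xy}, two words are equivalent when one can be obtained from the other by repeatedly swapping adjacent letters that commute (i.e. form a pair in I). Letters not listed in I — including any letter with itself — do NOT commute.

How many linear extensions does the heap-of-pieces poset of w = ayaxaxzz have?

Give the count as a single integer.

piece 0:a — minimal
piece 1:y — minimal
piece 2:a rests on {0:a}
piece 3:x rests on {2:a}
piece 4:a rests on {3:x}
piece 5:x rests on {4:a}
piece 6:z rests on {1:y, 5:x}
piece 7:z rests on {6:z}
minimal pieces: {0:a, 1:y}
ways to finish when only these pieces remain (= sum over removing one remaining piece with nothing left below it):
  1 left: {7}→1
  2 left: {6,7}→1
  3 left: {1,6,7}→1  {5,6,7}→1
  4 left: {1,5,6,7}→2  {4,5,6,7}→1
  5 left: {1,4,5,6,7}→3  {3,4,5,6,7}→1
  6 left: {1,3,4,5,6,7}→4  {2,3,4,5,6,7}→1
  placing 0:a first → 5 extensions
  placing 1:y first → 1 extensions
total linear extensions = 6

6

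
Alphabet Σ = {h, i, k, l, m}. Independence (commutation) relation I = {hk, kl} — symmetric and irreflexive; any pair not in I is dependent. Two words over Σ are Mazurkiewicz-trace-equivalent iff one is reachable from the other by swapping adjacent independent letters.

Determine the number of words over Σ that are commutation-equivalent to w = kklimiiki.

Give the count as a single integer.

piece 0:k — minimal
piece 1:k rests on {0:k}
piece 2:l — minimal
piece 3:i rests on {1:k, 2:l}
piece 4:m rests on {3:i}
piece 5:i rests on {4:m}
piece 6:i rests on {5:i}
piece 7:k rests on {6:i}
piece 8:i rests on {7:k}
minimal pieces: {0:k, 2:l}
ways to finish when only these pieces remain (= sum over removing one remaining piece with nothing left below it):
  1 left: {8}→1
  2 left: {7,8}→1
  3 left: {6,7,8}→1
  4 left: {5,6,7,8}→1
  5 left: {4,5,6,7,8}→1
  6 left: {3,4,5,6,7,8}→1
  7 left: {1,3,4,5,6,7,8}→1  {2,3,4,5,6,7,8}→1
  placing 0:k first → 2 extensions
  placing 2:l first → 1 extensions
total linear extensions = 3

3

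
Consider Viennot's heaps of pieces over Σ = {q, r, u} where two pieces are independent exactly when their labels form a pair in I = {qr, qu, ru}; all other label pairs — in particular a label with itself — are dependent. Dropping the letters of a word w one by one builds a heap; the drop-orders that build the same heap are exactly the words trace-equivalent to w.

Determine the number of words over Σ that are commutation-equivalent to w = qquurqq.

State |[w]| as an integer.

105

0(q) covers ∅
1(q) covers 0:q
2(u) covers ∅
3(u) covers 2:u
4(r) covers ∅
5(q) covers 1:q
6(q) covers 5:q
floor of heap: 0:q, 2:u, 4:r
completions by unplaced set U, small U first (add the entries for U minus each lowest piece of U):
  |U|=1: {3}:1  {4}:1  {6}:1
  |U|=2: {2,3}:1  {3,4}:2  {3,6}:2  {4,6}:2  {5,6}:1
  |U|=3: {1,5,6}:1  {2,3,4}:3  {2,3,6}:3  {3,4,6}:6  {3,5,6}:3  {4,5,6}:3
  |U|=4: {0,1,5,6}:1  {1,3,5,6}:4  {1,4,5,6}:4  {2,3,4,6}:12  {2,3,5,6}:6  {3,4,5,6}:12
  |U|=5: {0,1,3,5,6}:5  {0,1,4,5,6}:5  {1,2,3,5,6}:10  {1,3,4,5,6}:20  {2,3,4,5,6}:30
  start at 0(q): 60
  start at 2(u): 30
  start at 4(r): 15
sum over floor = 105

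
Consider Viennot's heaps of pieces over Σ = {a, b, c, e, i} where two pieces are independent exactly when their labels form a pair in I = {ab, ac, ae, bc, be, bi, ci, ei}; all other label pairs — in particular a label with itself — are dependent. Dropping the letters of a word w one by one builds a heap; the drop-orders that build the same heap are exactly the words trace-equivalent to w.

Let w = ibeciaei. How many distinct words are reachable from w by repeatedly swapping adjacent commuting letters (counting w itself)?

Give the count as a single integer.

280

piece 0:i — minimal
piece 1:b — minimal
piece 2:e — minimal
piece 3:c rests on {2:e}
piece 4:i rests on {0:i}
piece 5:a rests on {4:i}
piece 6:e rests on {3:c}
piece 7:i rests on {5:a}
minimal pieces: {0:i, 1:b, 2:e}
ways to finish when only these pieces remain (= sum over removing one remaining piece with nothing left below it):
  1 left: {1}→1  {6}→1  {7}→1
  2 left: {1,6}→2  {1,7}→2  {3,6}→1  {5,7}→1  {6,7}→2
  3 left: {1,3,6}→3  {1,5,7}→3  {1,6,7}→6  {2,3,6}→1  {3,6,7}→3  {4,5,7}→1  {5,6,7}→3
  4 left: {0,4,5,7}→1  {1,2,3,6}→4  {1,3,6,7}→12  {1,4,5,7}→4  {1,5,6,7}→12  {2,3,6,7}→4  {3,5,6,7}→6  {4,5,6,7}→4
  5 left: {0,1,4,5,7}→5  {0,4,5,6,7}→5  {1,2,3,6,7}→20  {1,3,5,6,7}→30  {1,4,5,6,7}→20  {2,3,5,6,7}→10  {3,4,5,6,7}→10
  6 left: {0,1,4,5,6,7}→30  {0,3,4,5,6,7}→15  {1,2,3,5,6,7}→60  {1,3,4,5,6,7}→60  {2,3,4,5,6,7}→20
  placing 0:i first → 140 extensions
  placing 1:b first → 35 extensions
  placing 2:e first → 105 extensions
total linear extensions = 280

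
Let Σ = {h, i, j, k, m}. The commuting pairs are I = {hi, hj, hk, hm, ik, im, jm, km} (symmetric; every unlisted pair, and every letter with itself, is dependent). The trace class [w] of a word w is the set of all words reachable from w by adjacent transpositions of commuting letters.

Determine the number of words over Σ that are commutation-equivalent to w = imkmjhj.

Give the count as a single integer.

#0=i has no predecessor
#1=m has no predecessor
#2=k has no predecessor
#3=m depends on [1:m]
#4=j depends on [0:i, 2:k]
#5=h has no predecessor
#6=j depends on [4:j]
sources: [0:i, 1:m, 2:k, 5:h]
N(rest) = Σ N(rest − s) over sources s of rest; N(one piece) = 1:
  size 1 → [3]=1  [5]=1  [6]=1
  size 2 → [1,3]=1  [3,5]=2  [3,6]=2  [4,6]=1  [5,6]=2
  size 3 → [0,4,6]=1  [1,3,5]=3  [1,3,6]=3  [2,4,6]=1  [3,4,6]=3  [3,5,6]=6  [4,5,6]=3
  size 4 → [0,2,4,6]=2  [0,3,4,6]=4  [0,4,5,6]=4  [1,3,4,6]=6  [1,3,5,6]=12  [2,3,4,6]=4  [2,4,5,6]=4  [3,4,5,6]=12
  size 5 → [0,1,3,4,6]=10  [0,2,3,4,6]=10  [0,2,4,5,6]=10  [0,3,4,5,6]=20  [1,2,3,4,6]=10  [1,3,4,5,6]=30  [2,3,4,5,6]=20
  first=0(i) contributes 60
  first=1(m) contributes 60
  first=2(k) contributes 60
  first=5(h) contributes 30
|[w]| = 210

210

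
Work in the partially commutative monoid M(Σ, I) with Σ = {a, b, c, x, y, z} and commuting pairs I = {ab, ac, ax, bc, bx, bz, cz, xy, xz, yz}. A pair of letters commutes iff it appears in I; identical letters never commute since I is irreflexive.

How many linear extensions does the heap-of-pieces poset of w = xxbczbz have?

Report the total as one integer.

210

#0=x has no predecessor
#1=x depends on [0:x]
#2=b has no predecessor
#3=c depends on [1:x]
#4=z has no predecessor
#5=b depends on [2:b]
#6=z depends on [4:z]
sources: [0:x, 2:b, 4:z]
N(rest) = Σ N(rest − s) over sources s of rest; N(one piece) = 1:
  size 1 → [3]=1  [5]=1  [6]=1
  size 2 → [1,3]=1  [2,5]=1  [3,5]=2  [3,6]=2  [4,6]=1  [5,6]=2
  size 3 → [0,1,3]=1  [1,3,5]=3  [1,3,6]=3  [2,3,5]=3  [2,5,6]=3  [3,4,6]=3  [3,5,6]=6  [4,5,6]=3
  size 4 → [0,1,3,5]=4  [0,1,3,6]=4  [1,2,3,5]=6  [1,3,4,6]=6  [1,3,5,6]=12  [2,3,5,6]=12  [2,4,5,6]=6  [3,4,5,6]=12
  size 5 → [0,1,2,3,5]=10  [0,1,3,4,6]=10  [0,1,3,5,6]=20  [1,2,3,5,6]=30  [1,3,4,5,6]=30  [2,3,4,5,6]=30
  first=0(x) contributes 90
  first=2(b) contributes 60
  first=4(z) contributes 60
|[w]| = 210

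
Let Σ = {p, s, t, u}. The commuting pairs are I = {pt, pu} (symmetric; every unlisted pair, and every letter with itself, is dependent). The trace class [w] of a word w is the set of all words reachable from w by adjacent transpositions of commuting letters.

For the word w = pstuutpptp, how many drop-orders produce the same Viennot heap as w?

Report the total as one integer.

56

0(p) covers ∅
1(s) covers 0:p
2(t) covers 1:s
3(u) covers 2:t
4(u) covers 3:u
5(t) covers 4:u
6(p) covers 1:s
7(p) covers 6:p
8(t) covers 5:t
9(p) covers 7:p
floor of heap: 0:p
completions by unplaced set U, small U first (add the entries for U minus each lowest piece of U):
  |U|=1: {8}:1  {9}:1
  |U|=2: {5,8}:1  {7,9}:1  {8,9}:2
  |U|=3: {4,5,8}:1  {5,8,9}:3  {6,7,9}:1  {7,8,9}:3
  |U|=4: {3,4,5,8}:1  {4,5,8,9}:4  {5,7,8,9}:6  {6,7,8,9}:4
  |U|=5: {2,3,4,5,8}:1  {3,4,5,8,9}:5  {4,5,7,8,9}:10  {5,6,7,8,9}:10
  |U|=6: {2,3,4,5,8,9}:6  {3,4,5,7,8,9}:15  {4,5,6,7,8,9}:20
  |U|=7: {2,3,4,5,7,8,9}:21  {3,4,5,6,7,8,9}:35
  |U|=8: {2,3,4,5,6,7,8,9}:56
  start at 0(p): 56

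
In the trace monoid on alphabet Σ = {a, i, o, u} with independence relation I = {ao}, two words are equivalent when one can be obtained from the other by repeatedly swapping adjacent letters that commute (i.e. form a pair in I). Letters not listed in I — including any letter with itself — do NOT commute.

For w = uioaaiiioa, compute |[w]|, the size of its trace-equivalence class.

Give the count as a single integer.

piece 0:u — minimal
piece 1:i rests on {0:u}
piece 2:o rests on {1:i}
piece 3:a rests on {1:i}
piece 4:a rests on {3:a}
piece 5:i rests on {2:o, 4:a}
piece 6:i rests on {5:i}
piece 7:i rests on {6:i}
piece 8:o rests on {7:i}
piece 9:a rests on {7:i}
minimal pieces: {0:u}
ways to finish when only these pieces remain (= sum over removing one remaining piece with nothing left below it):
  1 left: {8}→1  {9}→1
  2 left: {8,9}→2
  3 left: {7,8,9}→2
  4 left: {6,7,8,9}→2
  5 left: {5,6,7,8,9}→2
  6 left: {2,5,6,7,8,9}→2  {4,5,6,7,8,9}→2
  7 left: {2,4,5,6,7,8,9}→4  {3,4,5,6,7,8,9}→2
  8 left: {2,3,4,5,6,7,8,9}→6
  placing 0:u first → 6 extensions

6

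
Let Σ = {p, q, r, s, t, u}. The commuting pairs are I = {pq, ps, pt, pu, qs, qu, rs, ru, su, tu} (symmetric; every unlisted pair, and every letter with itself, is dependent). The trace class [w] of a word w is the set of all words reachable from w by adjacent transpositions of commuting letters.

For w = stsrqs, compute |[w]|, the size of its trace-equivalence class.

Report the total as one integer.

piece 0:s — minimal
piece 1:t rests on {0:s}
piece 2:s rests on {1:t}
piece 3:r rests on {1:t}
piece 4:q rests on {3:r}
piece 5:s rests on {2:s}
minimal pieces: {0:s}
ways to finish when only these pieces remain (= sum over removing one remaining piece with nothing left below it):
  1 left: {4}→1  {5}→1
  2 left: {2,5}→1  {3,4}→1  {4,5}→2
  3 left: {2,4,5}→3  {3,4,5}→3
  4 left: {2,3,4,5}→6
  placing 0:s first → 6 extensions

6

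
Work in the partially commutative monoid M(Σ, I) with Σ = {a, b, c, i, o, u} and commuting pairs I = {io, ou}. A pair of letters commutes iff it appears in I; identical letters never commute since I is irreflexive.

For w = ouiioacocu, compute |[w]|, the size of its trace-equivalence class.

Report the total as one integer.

0(o) covers ∅
1(u) covers ∅
2(i) covers 1:u
3(i) covers 2:i
4(o) covers 0:o
5(a) covers 3:i, 4:o
6(c) covers 5:a
7(o) covers 6:c
8(c) covers 7:o
9(u) covers 8:c
floor of heap: 0:o, 1:u
completions by unplaced set U, small U first (add the entries for U minus each lowest piece of U):
  |U|=1: {9}:1
  |U|=2: {8,9}:1
  |U|=3: {7,8,9}:1
  |U|=4: {6,7,8,9}:1
  |U|=5: {5,6,7,8,9}:1
  |U|=6: {3,5,6,7,8,9}:1  {4,5,6,7,8,9}:1
  |U|=7: {0,4,5,6,7,8,9}:1  {2,3,5,6,7,8,9}:1  {3,4,5,6,7,8,9}:2
  |U|=8: {0,3,4,5,6,7,8,9}:3  {1,2,3,5,6,7,8,9}:1  {2,3,4,5,6,7,8,9}:3
  start at 0(o): 4
  start at 1(u): 6
sum over floor = 10

10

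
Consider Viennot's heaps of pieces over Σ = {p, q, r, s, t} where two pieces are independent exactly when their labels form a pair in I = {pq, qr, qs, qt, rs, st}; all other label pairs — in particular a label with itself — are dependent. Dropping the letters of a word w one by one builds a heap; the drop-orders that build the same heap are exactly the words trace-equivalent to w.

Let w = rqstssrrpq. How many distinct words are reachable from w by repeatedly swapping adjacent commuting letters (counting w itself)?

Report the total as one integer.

1575

0(r) covers ∅
1(q) covers ∅
2(s) covers ∅
3(t) covers 0:r
4(s) covers 2:s
5(s) covers 4:s
6(r) covers 3:t
7(r) covers 6:r
8(p) covers 5:s, 7:r
9(q) covers 1:q
floor of heap: 0:r, 1:q, 2:s
completions by unplaced set U, small U first (add the entries for U minus each lowest piece of U):
  |U|=1: {8}:1  {9}:1
  |U|=2: {1,9}:1  {5,8}:1  {7,8}:1  {8,9}:2
  |U|=3: {1,8,9}:3  {4,5,8}:1  {5,7,8}:2  {5,8,9}:3  {6,7,8}:1  {7,8,9}:3
  |U|=4: {1,5,8,9}:6  {1,7,8,9}:6  {2,4,5,8}:1  {3,6,7,8}:1  {4,5,7,8}:3  {4,5,8,9}:4  {5,6,7,8}:3  {5,7,8,9}:8  {6,7,8,9}:4
  |U|=5: {0,3,6,7,8}:1  {1,4,5,8,9}:10  {1,5,7,8,9}:20  {1,6,7,8,9}:10  {2,4,5,7,8}:4  {2,4,5,8,9}:5  {3,5,6,7,8}:4  {3,6,7,8,9}:5  {4,5,6,7,8}:6  {4,5,7,8,9}:15  {5,6,7,8,9}:15
  |U|=6: {0,3,5,6,7,8}:5  {0,3,6,7,8,9}:6  {1,2,4,5,8,9}:15  {1,3,6,7,8,9}:15  {1,4,5,7,8,9}:45  {1,5,6,7,8,9}:45  {2,4,5,6,7,8}:10  {2,4,5,7,8,9}:24  {3,4,5,6,7,8}:10  {3,5,6,7,8,9}:24  {4,5,6,7,8,9}:36
  |U|=7: {0,1,3,6,7,8,9}:21  {0,3,4,5,6,7,8}:15  {0,3,5,6,7,8,9}:35  {1,2,4,5,7,8,9}:84  {1,3,5,6,7,8,9}:84  {1,4,5,6,7,8,9}:126  {2,3,4,5,6,7,8}:20  {2,4,5,6,7,8,9}:70  {3,4,5,6,7,8,9}:70
  |U|=8: {0,1,3,5,6,7,8,9}:140  {0,2,3,4,5,6,7,8}:35  {0,3,4,5,6,7,8,9}:120  {1,2,4,5,6,7,8,9}:280  {1,3,4,5,6,7,8,9}:280  {2,3,4,5,6,7,8,9}:160
  start at 0(r): 720
  start at 1(q): 315
  start at 2(s): 540
sum over floor = 1575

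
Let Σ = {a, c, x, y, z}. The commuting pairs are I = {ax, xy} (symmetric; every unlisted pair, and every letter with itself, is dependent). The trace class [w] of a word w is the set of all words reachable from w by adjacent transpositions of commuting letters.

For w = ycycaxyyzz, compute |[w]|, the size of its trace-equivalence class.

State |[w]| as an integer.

#0=y has no predecessor
#1=c depends on [0:y]
#2=y depends on [1:c]
#3=c depends on [2:y]
#4=a depends on [3:c]
#5=x depends on [3:c]
#6=y depends on [4:a]
#7=y depends on [6:y]
#8=z depends on [5:x, 7:y]
#9=z depends on [8:z]
sources: [0:y]
N(rest) = Σ N(rest − s) over sources s of rest; N(one piece) = 1:
  size 1 → [9]=1
  size 2 → [8,9]=1
  size 3 → [5,8,9]=1  [7,8,9]=1
  size 4 → [5,7,8,9]=2  [6,7,8,9]=1
  size 5 → [4,6,7,8,9]=1  [5,6,7,8,9]=3
  size 6 → [4,5,6,7,8,9]=4
  size 7 → [3,4,5,6,7,8,9]=4
  size 8 → [2,3,4,5,6,7,8,9]=4
  first=0(y) contributes 4

4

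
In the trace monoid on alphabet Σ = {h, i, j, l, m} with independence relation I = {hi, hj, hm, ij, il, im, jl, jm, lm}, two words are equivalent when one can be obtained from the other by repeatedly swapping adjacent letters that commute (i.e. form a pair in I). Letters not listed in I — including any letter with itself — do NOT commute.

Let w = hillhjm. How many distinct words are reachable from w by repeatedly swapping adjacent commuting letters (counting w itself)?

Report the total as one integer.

210

piece 0:h — minimal
piece 1:i — minimal
piece 2:l rests on {0:h}
piece 3:l rests on {2:l}
piece 4:h rests on {3:l}
piece 5:j — minimal
piece 6:m — minimal
minimal pieces: {0:h, 1:i, 5:j, 6:m}
ways to finish when only these pieces remain (= sum over removing one remaining piece with nothing left below it):
  1 left: {1}→1  {4}→1  {5}→1  {6}→1
  2 left: {1,4}→2  {1,5}→2  {1,6}→2  {3,4}→1  {4,5}→2  {4,6}→2  {5,6}→2
  3 left: {1,3,4}→3  {1,4,5}→6  {1,4,6}→6  {1,5,6}→6  {2,3,4}→1  {3,4,5}→3  {3,4,6}→3  {4,5,6}→6
  4 left: {0,2,3,4}→1  {1,2,3,4}→4  {1,3,4,5}→12  {1,3,4,6}→12  {1,4,5,6}→24  {2,3,4,5}→4  {2,3,4,6}→4  {3,4,5,6}→12
  5 left: {0,1,2,3,4}→5  {0,2,3,4,5}→5  {0,2,3,4,6}→5  {1,2,3,4,5}→20  {1,2,3,4,6}→20  {1,3,4,5,6}→60  {2,3,4,5,6}→20
  placing 0:h first → 120 extensions
  placing 1:i first → 30 extensions
  placing 5:j first → 30 extensions
  placing 6:m first → 30 extensions
total linear extensions = 210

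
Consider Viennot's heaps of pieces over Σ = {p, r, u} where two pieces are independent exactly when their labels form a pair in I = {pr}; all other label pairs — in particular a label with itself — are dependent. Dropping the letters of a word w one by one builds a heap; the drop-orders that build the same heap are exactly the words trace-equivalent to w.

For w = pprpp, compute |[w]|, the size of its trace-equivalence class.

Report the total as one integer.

5

drop 0:p onto floor
drop 1:p onto {0:p}
drop 2:r onto floor
drop 3:p onto {1:p}
drop 4:p onto {3:p}
ground layer = {0:p, 2:r}
drop-orders for the pieces not yet dropped (sum over which currently-grounded one goes next):
  1 to go: {2} 1  {4} 1
  2 to go: {2,4} 2  {3,4} 1
  3 to go: {1,3,4} 1  {2,3,4} 3
  if 0:p drops first: 4 orders
  if 2:r drops first: 1 orders
heap linearizations: 5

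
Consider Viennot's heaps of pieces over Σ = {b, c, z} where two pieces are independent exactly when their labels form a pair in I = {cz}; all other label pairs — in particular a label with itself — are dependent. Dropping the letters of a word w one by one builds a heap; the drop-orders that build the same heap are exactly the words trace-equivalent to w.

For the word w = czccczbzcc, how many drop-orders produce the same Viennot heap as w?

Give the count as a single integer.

piece 0:c — minimal
piece 1:z — minimal
piece 2:c rests on {0:c}
piece 3:c rests on {2:c}
piece 4:c rests on {3:c}
piece 5:z rests on {1:z}
piece 6:b rests on {4:c, 5:z}
piece 7:z rests on {6:b}
piece 8:c rests on {6:b}
piece 9:c rests on {8:c}
minimal pieces: {0:c, 1:z}
ways to finish when only these pieces remain (= sum over removing one remaining piece with nothing left below it):
  1 left: {7}→1  {9}→1
  2 left: {7,9}→2  {8,9}→1
  3 left: {7,8,9}→3
  4 left: {6,7,8,9}→3
  5 left: {4,6,7,8,9}→3  {5,6,7,8,9}→3
  6 left: {1,5,6,7,8,9}→3  {3,4,6,7,8,9}→3  {4,5,6,7,8,9}→6
  7 left: {1,4,5,6,7,8,9}→9  {2,3,4,6,7,8,9}→3  {3,4,5,6,7,8,9}→9
  8 left: {0,2,3,4,6,7,8,9}→3  {1,3,4,5,6,7,8,9}→18  {2,3,4,5,6,7,8,9}→12
  placing 0:c first → 30 extensions
  placing 1:z first → 15 extensions
total linear extensions = 45

45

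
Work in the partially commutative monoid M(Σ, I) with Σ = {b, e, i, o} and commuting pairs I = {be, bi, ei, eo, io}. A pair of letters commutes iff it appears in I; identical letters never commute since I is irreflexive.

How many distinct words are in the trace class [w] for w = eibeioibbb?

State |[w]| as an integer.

drop 0:e onto floor
drop 1:i onto floor
drop 2:b onto floor
drop 3:e onto {0:e}
drop 4:i onto {1:i}
drop 5:o onto {2:b}
drop 6:i onto {4:i}
drop 7:b onto {5:o}
drop 8:b onto {7:b}
drop 9:b onto {8:b}
ground layer = {0:e, 1:i, 2:b}
drop-orders for the pieces not yet dropped (sum over which currently-grounded one goes next):
  1 to go: {3} 1  {6} 1  {9} 1
  2 to go: {0,3} 1  {3,6} 2  {3,9} 2  {4,6} 1  {6,9} 2  {8,9} 1
  3 to go: {0,3,6} 3  {0,3,9} 3  {1,4,6} 1  {3,4,6} 3  {3,6,9} 6  {3,8,9} 3  {4,6,9} 3  {6,8,9} 3  {7,8,9} 1
  4 to go: {0,3,4,6} 6  {0,3,6,9} 12  {0,3,8,9} 6  {1,3,4,6} 4  {1,4,6,9} 4  {3,4,6,9} 12  {3,6,8,9} 12  {3,7,8,9} 4  {4,6,8,9} 6  {5,7,8,9} 1  {6,7,8,9} 4
  5 to go: {0,1,3,4,6} 10  {0,3,4,6,9} 30  {0,3,6,8,9} 30  {0,3,7,8,9} 10  {1,3,4,6,9} 20  {1,4,6,8,9} 10  {2,5,7,8,9} 1  {3,4,6,8,9} 30  {3,5,7,8,9} 5  {3,6,7,8,9} 20  {4,6,7,8,9} 10  {5,6,7,8,9} 5
  6 to go: {0,1,3,4,6,9} 60  {0,3,4,6,8,9} 90  {0,3,5,7,8,9} 15  {0,3,6,7,8,9} 60  {1,3,4,6,8,9} 60  {1,4,6,7,8,9} 20  {2,3,5,7,8,9} 6  {2,5,6,7,8,9} 6  {3,4,6,7,8,9} 60  {3,5,6,7,8,9} 30  {4,5,6,7,8,9} 15
  7 to go: {0,1,3,4,6,8,9} 210  {0,2,3,5,7,8,9} 21  {0,3,4,6,7,8,9} 210  {0,3,5,6,7,8,9} 105  {1,3,4,6,7,8,9} 140  {1,4,5,6,7,8,9} 35  {2,3,5,6,7,8,9} 42  {2,4,5,6,7,8,9} 21  {3,4,5,6,7,8,9} 105
  8 to go: {0,1,3,4,6,7,8,9} 560  {0,2,3,5,6,7,8,9} 168  {0,3,4,5,6,7,8,9} 420  {1,2,4,5,6,7,8,9} 56  {1,3,4,5,6,7,8,9} 280  {2,3,4,5,6,7,8,9} 168
  if 0:e drops first: 504 orders
  if 1:i drops first: 756 orders
  if 2:b drops first: 1260 orders
heap linearizations: 2520

2520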